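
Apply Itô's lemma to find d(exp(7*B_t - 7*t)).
d(exp(7*B_t - 7*t)) = (35*exp(7*B_t - 7*t)/2) dt + (7*exp(7*B_t - 7*t)) dB_t

Itô's formula for f(t, x): d f(t, B_t) = (f_t + (1/2) f_xx) dt + f_x dB_t. Compute partials of f(t, x) = exp(-7*t + 7*x):
  f_t(t,x)  = -7*exp(-7*t + 7*x)
  f_x(t,x)  = 7*exp(-7*t + 7*x)
  f_xx(t,x) = 49*exp(-7*t + 7*x)
Assemble drift = f_t + (1/2) f_xx = 35*exp(-7*t + 7*x)/2 and diffusion = f_x = 7*exp(-7*t + 7*x). Substituting x = B_t:
  d(exp(7*B_t - 7*t)) = (35*exp(7*B_t - 7*t)/2) dt + (7*exp(7*B_t - 7*t)) dB_t.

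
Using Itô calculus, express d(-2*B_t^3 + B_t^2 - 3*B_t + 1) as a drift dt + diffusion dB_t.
d(-2*B_t^3 + B_t^2 - 3*B_t + 1) = (1 - 6*B_t) dt + (-6*B_t^2 + 2*B_t - 3) dB_t

Itô's formula for f(B_t) gives d f(B_t) = f'(B_t) dB_t + (1/2) f''(B_t) dt. Compute derivatives of f(x) = -2*x^3 + x^2 - 3*x + 1:
  f'(x)  = -6*x^2 + 2*x - 3
  f''(x) = 2 - 12*x
Substitute x = B_t and multiply the f'' term by 1/2:
  drift     = (1/2) * (2 - 12*x) evaluated at B_t = 1 - 6*B_t
  diffusion = (-6*x^2 + 2*x - 3) evaluated at B_t = -6*B_t^2 + 2*B_t - 3
Therefore d(-2*B_t^3 + B_t^2 - 3*B_t + 1) = (1 - 6*B_t) dt + (-6*B_t^2 + 2*B_t - 3) dB_t.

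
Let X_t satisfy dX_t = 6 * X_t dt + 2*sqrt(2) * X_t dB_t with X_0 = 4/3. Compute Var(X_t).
Var(X_t) = 16*(exp(8*t) - 1)*exp(12*t)/9

For GBM dX = mu X dt + sigma X dB with X_0 = x_0, apply Itô to Y = log X: dY = (mu - sigma^2/2) dt + sigma dB, so Y_t = log(x_0) + (mu - sigma^2/2) t + sigma B_t and hence X_t = x_0 * exp((mu - sigma^2/2) t + sigma B_t).
With mu = 6, sigma = 2*sqrt(2), x_0 = 4/3, this gives:
  X_t = 4/3 * exp((2) * t + (2*sqrt(2)) * B_t).
Since sigma*B_t ~ Normal(0, sigma^2 t), E[exp(sigma*B_t)] = exp(sigma^2 t / 2); so E[X_t] = x_0 * exp((mu - sigma^2/2) t) * exp(sigma^2 t / 2) = x_0 * exp(mu t) = 4*exp(6*t)/3.
Var(X_t) = E[X_t^2] - (E[X_t])^2 = x_0^2 * exp(2 mu t) * (exp(sigma^2 t) - 1) = 16*(exp(8*t) - 1)*exp(12*t)/9.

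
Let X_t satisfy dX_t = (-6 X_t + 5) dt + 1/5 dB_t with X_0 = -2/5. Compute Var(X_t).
Var(X_t) = 1/300 - exp(-12*t)/300

The variance V(t) = Var(X_t) satisfies V'(t) = 2 a V(t) + c^2 with V(0) = 0 (drift coefficient is linear in X, diffusion is constant). With a = -6, c = 1/5, the solution is
  V(t) = (c^2 / (2 a)) * (exp(2 a t) - 1)
       = ((1/5)^2 / (2*(-6))) * (exp((-12) t) - 1)
       = 1/300 - exp(-12*t)/300.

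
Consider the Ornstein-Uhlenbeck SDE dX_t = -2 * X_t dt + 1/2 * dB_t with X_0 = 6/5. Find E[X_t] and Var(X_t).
E[X_t] = 6*exp(-2*t)/5; Var(X_t) = 1/16 - exp(-4*t)/16

The OU SDE dX = -theta X dt + sigma dB admits the integrating factor exp(theta t): d(exp(theta t) X_t) = sigma exp(theta t) dB_t. Integrating from 0 to t:
  X_t = x_0 * exp(-theta t) + sigma * int_0^t exp(-theta (t-s)) dB_s.
The Itô integral has mean 0 and (by the Itô isometry) variance sigma^2 * int_0^t exp(-2 theta (t - s)) ds = sigma^2 * (1 - exp(-2 theta t)) / (2 theta).
With theta = 2, sigma = 1/2, x_0 = 6/5:
  E[X_t] = 6/5 * exp(-2 t) = 6*exp(-2*t)/5
  Var(X_t) = (1/2)^2 * (1 - exp(-2*2 t)) / (2 * 2) = 1/16 - exp(-4*t)/16.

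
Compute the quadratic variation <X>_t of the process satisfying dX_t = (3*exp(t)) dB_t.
<X>_t = 9*exp(2*t)/2 - 9/2

For an Itô process dX_t = a(t) dt + b(t) dB_t, the quadratic variation is <X>_t = int_0^t b(s)^2 ds (the drift term does not contribute). Here b(s) = 3*exp(s), so
  b(s)^2 = 9*exp(2*s).
Integrating from 0 to t:
  <X>_t = int_0^t (9*exp(2*s)) ds = 9*exp(2*t)/2 - 9/2.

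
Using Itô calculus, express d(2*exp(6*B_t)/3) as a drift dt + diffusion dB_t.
d(2*exp(6*B_t)/3) = (12*exp(6*B_t)) dt + (4*exp(6*B_t)) dB_t

Itô's formula for f(B_t) gives d f(B_t) = f'(B_t) dB_t + (1/2) f''(B_t) dt. Compute derivatives of f(x) = 2*exp(6*x)/3:
  f'(x)  = 4*exp(6*x)
  f''(x) = 24*exp(6*x)
Substitute x = B_t and multiply the f'' term by 1/2:
  drift     = (1/2) * (24*exp(6*x)) evaluated at B_t = 12*exp(6*B_t)
  diffusion = (4*exp(6*x)) evaluated at B_t = 4*exp(6*B_t)
Therefore d(2*exp(6*B_t)/3) = (12*exp(6*B_t)) dt + (4*exp(6*B_t)) dB_t.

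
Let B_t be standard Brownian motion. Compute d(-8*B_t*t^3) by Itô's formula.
d(-8*B_t*t^3) = (-24*B_t*t^2) dt + (-8*t^3) dB_t

Itô's formula for f(t, x): d f(t, B_t) = (f_t + (1/2) f_xx) dt + f_x dB_t. Compute partials of f(t, x) = -8*t^3*x:
  f_t(t,x)  = -24*t^2*x
  f_x(t,x)  = -8*t^3
  f_xx(t,x) = 0
Assemble drift = f_t + (1/2) f_xx = -24*t^2*x and diffusion = f_x = -8*t^3. Substituting x = B_t:
  d(-8*B_t*t^3) = (-24*B_t*t^2) dt + (-8*t^3) dB_t.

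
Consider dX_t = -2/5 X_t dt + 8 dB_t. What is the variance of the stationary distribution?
lim Var(X_t) = 80

The OU SDE dX = -theta X dt + sigma dB admits the integrating factor exp(theta t): d(exp(theta t) X_t) = sigma exp(theta t) dB_t. Integrating from 0 to t gives X_t = x_0 * exp(-theta t) + sigma * int_0^t exp(-theta (t-s)) dB_s for any initial x_0. The Itô integral has variance (by the Itô isometry) sigma^2 * int_0^t exp(-2 theta (t - s)) ds = sigma^2 * (1 - exp(-2 theta t)) / (2 theta), independent of x_0.
With theta = 2/5, sigma = 8:
  Var(X_t) = (8)^2 * (1 - exp(-2*2/5 t)) / (2 * 2/5) = 80 - 80*exp(-4*t/5).
As t -> infinity, exp(-2*2/5 t) -> 0, so the stationary variance is sigma^2 / (2 theta) = 80.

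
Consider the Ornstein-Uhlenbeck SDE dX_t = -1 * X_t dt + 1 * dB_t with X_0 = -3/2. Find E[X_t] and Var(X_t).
E[X_t] = -3*exp(-t)/2; Var(X_t) = 1/2 - exp(-2*t)/2

The OU SDE dX = -theta X dt + sigma dB admits the integrating factor exp(theta t): d(exp(theta t) X_t) = sigma exp(theta t) dB_t. Integrating from 0 to t:
  X_t = x_0 * exp(-theta t) + sigma * int_0^t exp(-theta (t-s)) dB_s.
The Itô integral has mean 0 and (by the Itô isometry) variance sigma^2 * int_0^t exp(-2 theta (t - s)) ds = sigma^2 * (1 - exp(-2 theta t)) / (2 theta).
With theta = 1, sigma = 1, x_0 = -3/2:
  E[X_t] = -3/2 * exp(-1 t) = -3*exp(-t)/2
  Var(X_t) = (1)^2 * (1 - exp(-2*1 t)) / (2 * 1) = 1/2 - exp(-2*t)/2.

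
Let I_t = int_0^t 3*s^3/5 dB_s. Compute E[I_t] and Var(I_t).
E[I_t] = 0; Var(I_t) = 9*t^7/175

The Itô integral of a deterministic integrand f(s) has mean 0 because each increment f(s) * (B_{s+ds} - B_s) has mean 0. By the Itô isometry:
  Var( int_0^t f(s) dB_s ) = E[ (int_0^t f(s) dB_s)^2 ] = int_0^t f(s)^2 ds.
Here f(s) = 3*s^3/5, so f(s)^2 = 9*s^6/25. Integrate:
  int_0^t (9*s^6/25) ds = 9*t^7/175.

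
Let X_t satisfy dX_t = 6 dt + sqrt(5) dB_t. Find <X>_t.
<X>_t = 5*t

For an Itô process dX_t = a(t) dt + b(t) dB_t, the quadratic variation is <X>_t = int_0^t b(s)^2 ds (the drift term does not contribute). Here b(s) = sqrt(5), so
  b(s)^2 = 5.
Integrating from 0 to t:
  <X>_t = int_0^t (5) ds = 5*t.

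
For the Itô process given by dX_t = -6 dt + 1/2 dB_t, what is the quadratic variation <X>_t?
<X>_t = t/4

For an Itô process dX_t = a(t) dt + b(t) dB_t, the quadratic variation is <X>_t = int_0^t b(s)^2 ds (the drift term does not contribute). Here b(s) = 1/2, so
  b(s)^2 = 1/4.
Integrating from 0 to t:
  <X>_t = int_0^t (1/4) ds = t/4.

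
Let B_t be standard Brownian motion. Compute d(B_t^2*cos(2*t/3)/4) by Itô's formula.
d(B_t^2*cos(2*t/3)/4) = (-B_t^2*sin(2*t/3)/6 + cos(2*t/3)/4) dt + (B_t*cos(2*t/3)/2) dB_t

Itô's formula for f(t, x): d f(t, B_t) = (f_t + (1/2) f_xx) dt + f_x dB_t. Compute partials of f(t, x) = x^2*cos(2*t/3)/4:
  f_t(t,x)  = -x^2*sin(2*t/3)/6
  f_x(t,x)  = x*cos(2*t/3)/2
  f_xx(t,x) = cos(2*t/3)/2
Assemble drift = f_t + (1/2) f_xx = -x^2*sin(2*t/3)/6 + cos(2*t/3)/4 and diffusion = f_x = x*cos(2*t/3)/2. Substituting x = B_t:
  d(B_t^2*cos(2*t/3)/4) = (-B_t^2*sin(2*t/3)/6 + cos(2*t/3)/4) dt + (B_t*cos(2*t/3)/2) dB_t.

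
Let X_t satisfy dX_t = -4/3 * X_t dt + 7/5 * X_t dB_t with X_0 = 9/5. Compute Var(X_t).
Var(X_t) = (81*exp(49*t/25) - 81)*exp(-8*t/3)/25

For GBM dX = mu X dt + sigma X dB with X_0 = x_0, apply Itô to Y = log X: dY = (mu - sigma^2/2) dt + sigma dB, so Y_t = log(x_0) + (mu - sigma^2/2) t + sigma B_t and hence X_t = x_0 * exp((mu - sigma^2/2) t + sigma B_t).
With mu = -4/3, sigma = 7/5, x_0 = 9/5, this gives:
  X_t = 9/5 * exp((-347/150) * t + (7/5) * B_t).
Since sigma*B_t ~ Normal(0, sigma^2 t), E[exp(sigma*B_t)] = exp(sigma^2 t / 2); so E[X_t] = x_0 * exp((mu - sigma^2/2) t) * exp(sigma^2 t / 2) = x_0 * exp(mu t) = 9*exp(-4*t/3)/5.
Var(X_t) = E[X_t^2] - (E[X_t])^2 = x_0^2 * exp(2 mu t) * (exp(sigma^2 t) - 1) = (81*exp(49*t/25) - 81)*exp(-8*t/3)/25.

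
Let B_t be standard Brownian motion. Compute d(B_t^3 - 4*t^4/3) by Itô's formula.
d(B_t^3 - 4*t^4/3) = (3*B_t - 16*t^3/3) dt + (3*B_t^2) dB_t

Itô's formula for f(t, x): d f(t, B_t) = (f_t + (1/2) f_xx) dt + f_x dB_t. Compute partials of f(t, x) = -4*t^4/3 + x^3:
  f_t(t,x)  = -16*t^3/3
  f_x(t,x)  = 3*x^2
  f_xx(t,x) = 6*x
Assemble drift = f_t + (1/2) f_xx = -16*t^3/3 + 3*x and diffusion = f_x = 3*x^2. Substituting x = B_t:
  d(B_t^3 - 4*t^4/3) = (3*B_t - 16*t^3/3) dt + (3*B_t^2) dB_t.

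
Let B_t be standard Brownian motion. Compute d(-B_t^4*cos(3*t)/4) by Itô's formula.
d(-B_t^4*cos(3*t)/4) = (3*B_t^2*(B_t^2*sin(3*t) - 2*cos(3*t))/4) dt + (-B_t^3*cos(3*t)) dB_t

Itô's formula for f(t, x): d f(t, B_t) = (f_t + (1/2) f_xx) dt + f_x dB_t. Compute partials of f(t, x) = -x^4*cos(3*t)/4:
  f_t(t,x)  = 3*x^4*sin(3*t)/4
  f_x(t,x)  = -x^3*cos(3*t)
  f_xx(t,x) = -3*x^2*cos(3*t)
Assemble drift = f_t + (1/2) f_xx = 3*x^2*(x^2*sin(3*t) - 2*cos(3*t))/4 and diffusion = f_x = -x^3*cos(3*t). Substituting x = B_t:
  d(-B_t^4*cos(3*t)/4) = (3*B_t^2*(B_t^2*sin(3*t) - 2*cos(3*t))/4) dt + (-B_t^3*cos(3*t)) dB_t.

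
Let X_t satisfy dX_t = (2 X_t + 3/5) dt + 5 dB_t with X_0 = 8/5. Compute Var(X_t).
Var(X_t) = 25*exp(4*t)/4 - 25/4

The variance V(t) = Var(X_t) satisfies V'(t) = 2 a V(t) + c^2 with V(0) = 0 (drift coefficient is linear in X, diffusion is constant). With a = 2, c = 5, the solution is
  V(t) = (c^2 / (2 a)) * (exp(2 a t) - 1)
       = (5^2 / (2*2)) * (exp(4 t) - 1)
       = 25*exp(4*t)/4 - 25/4.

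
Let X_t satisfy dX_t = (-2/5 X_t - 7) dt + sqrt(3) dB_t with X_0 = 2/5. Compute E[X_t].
E[X_t] = -35/2 + 179*exp(-2*t/5)/10

Taking expectations and using E[dB_t] = 0, the mean m(t) = E[X_t] satisfies the ODE m'(t) = a m(t) + b with m(0) = x_0. With a = -2/5, b = -7, x_0 = 2/5, the solution is
  m(t) = x_0 * exp(a t) + (b/a) * (exp(a t) - 1)
       = (2/5) * exp((-2/5) t) + ((-7)/(-2/5)) * (exp((-2/5) t) - 1)
       = -35/2 + 179*exp(-2*t/5)/10.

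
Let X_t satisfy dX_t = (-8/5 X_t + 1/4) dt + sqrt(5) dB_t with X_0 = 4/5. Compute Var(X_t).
Var(X_t) = 25/16 - 25*exp(-16*t/5)/16

The variance V(t) = Var(X_t) satisfies V'(t) = 2 a V(t) + c^2 with V(0) = 0 (drift coefficient is linear in X, diffusion is constant). With a = -8/5, c = sqrt(5), the solution is
  V(t) = (c^2 / (2 a)) * (exp(2 a t) - 1)
       = (sqrt(5)^2 / (2*(-8/5))) * (exp((-16/5) t) - 1)
       = 25/16 - 25*exp(-16*t/5)/16.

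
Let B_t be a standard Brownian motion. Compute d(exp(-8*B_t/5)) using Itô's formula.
d(exp(-8*B_t/5)) = (32*exp(-8*B_t/5)/25) dt + (-8*exp(-8*B_t/5)/5) dB_t

Itô's formula for f(B_t) gives d f(B_t) = f'(B_t) dB_t + (1/2) f''(B_t) dt. Compute derivatives of f(x) = exp(-8*x/5):
  f'(x)  = -8*exp(-8*x/5)/5
  f''(x) = 64*exp(-8*x/5)/25
Substitute x = B_t and multiply the f'' term by 1/2:
  drift     = (1/2) * (64*exp(-8*x/5)/25) evaluated at B_t = 32*exp(-8*B_t/5)/25
  diffusion = (-8*exp(-8*x/5)/5) evaluated at B_t = -8*exp(-8*B_t/5)/5
Therefore d(exp(-8*B_t/5)) = (32*exp(-8*B_t/5)/25) dt + (-8*exp(-8*B_t/5)/5) dB_t.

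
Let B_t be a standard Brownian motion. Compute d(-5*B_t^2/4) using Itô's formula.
d(-5*B_t^2/4) = (-5/4) dt + (-5*B_t/2) dB_t

Itô's formula for f(B_t) gives d f(B_t) = f'(B_t) dB_t + (1/2) f''(B_t) dt. Compute derivatives of f(x) = -5*x^2/4:
  f'(x)  = -5*x/2
  f''(x) = -5/2
Substitute x = B_t and multiply the f'' term by 1/2:
  drift     = (1/2) * (-5/2) evaluated at B_t = -5/4
  diffusion = (-5*x/2) evaluated at B_t = -5*B_t/2
Therefore d(-5*B_t^2/4) = (-5/4) dt + (-5*B_t/2) dB_t.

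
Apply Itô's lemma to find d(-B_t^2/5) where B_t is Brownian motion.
d(-B_t^2/5) = (-1/5) dt + (-2*B_t/5) dB_t

Itô's formula for f(B_t) gives d f(B_t) = f'(B_t) dB_t + (1/2) f''(B_t) dt. Compute derivatives of f(x) = -x^2/5:
  f'(x)  = -2*x/5
  f''(x) = -2/5
Substitute x = B_t and multiply the f'' term by 1/2:
  drift     = (1/2) * (-2/5) evaluated at B_t = -1/5
  diffusion = (-2*x/5) evaluated at B_t = -2*B_t/5
Therefore d(-B_t^2/5) = (-1/5) dt + (-2*B_t/5) dB_t.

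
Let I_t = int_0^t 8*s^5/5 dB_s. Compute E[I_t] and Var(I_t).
E[I_t] = 0; Var(I_t) = 64*t^11/275

The Itô integral of a deterministic integrand f(s) has mean 0 because each increment f(s) * (B_{s+ds} - B_s) has mean 0. By the Itô isometry:
  Var( int_0^t f(s) dB_s ) = E[ (int_0^t f(s) dB_s)^2 ] = int_0^t f(s)^2 ds.
Here f(s) = 8*s^5/5, so f(s)^2 = 64*s^10/25. Integrate:
  int_0^t (64*s^10/25) ds = 64*t^11/275.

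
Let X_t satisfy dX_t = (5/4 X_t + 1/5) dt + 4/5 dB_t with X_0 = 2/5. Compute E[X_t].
E[X_t] = 14*exp(5*t/4)/25 - 4/25

Taking expectations and using E[dB_t] = 0, the mean m(t) = E[X_t] satisfies the ODE m'(t) = a m(t) + b with m(0) = x_0. With a = 5/4, b = 1/5, x_0 = 2/5, the solution is
  m(t) = x_0 * exp(a t) + (b/a) * (exp(a t) - 1)
       = (2/5) * exp((5/4) t) + ((1/5)/(5/4)) * (exp((5/4) t) - 1)
       = 14*exp(5*t/4)/25 - 4/25.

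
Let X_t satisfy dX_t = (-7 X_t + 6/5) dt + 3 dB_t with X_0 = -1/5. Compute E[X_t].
E[X_t] = 6/35 - 13*exp(-7*t)/35

Taking expectations and using E[dB_t] = 0, the mean m(t) = E[X_t] satisfies the ODE m'(t) = a m(t) + b with m(0) = x_0. With a = -7, b = 6/5, x_0 = -1/5, the solution is
  m(t) = x_0 * exp(a t) + (b/a) * (exp(a t) - 1)
       = (-1/5) * exp((-7) t) + ((6/5)/(-7)) * (exp((-7) t) - 1)
       = 6/35 - 13*exp(-7*t)/35.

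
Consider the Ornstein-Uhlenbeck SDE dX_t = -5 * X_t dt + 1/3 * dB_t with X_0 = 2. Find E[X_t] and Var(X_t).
E[X_t] = 2*exp(-5*t); Var(X_t) = 1/90 - exp(-10*t)/90

The OU SDE dX = -theta X dt + sigma dB admits the integrating factor exp(theta t): d(exp(theta t) X_t) = sigma exp(theta t) dB_t. Integrating from 0 to t:
  X_t = x_0 * exp(-theta t) + sigma * int_0^t exp(-theta (t-s)) dB_s.
The Itô integral has mean 0 and (by the Itô isometry) variance sigma^2 * int_0^t exp(-2 theta (t - s)) ds = sigma^2 * (1 - exp(-2 theta t)) / (2 theta).
With theta = 5, sigma = 1/3, x_0 = 2:
  E[X_t] = 2 * exp(-5 t) = 2*exp(-5*t)
  Var(X_t) = (1/3)^2 * (1 - exp(-2*5 t)) / (2 * 5) = 1/90 - exp(-10*t)/90.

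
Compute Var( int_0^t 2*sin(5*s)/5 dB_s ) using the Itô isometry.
Var = 2*t/25 - sin(10*t)/125

The Itô integral of a deterministic integrand f(s) has mean 0 because each increment f(s) * (B_{s+ds} - B_s) has mean 0. By the Itô isometry:
  Var( int_0^t f(s) dB_s ) = E[ (int_0^t f(s) dB_s)^2 ] = int_0^t f(s)^2 ds.
Here f(s) = 2*sin(5*s)/5, so f(s)^2 = 4*sin(5*s)^2/25. Integrate:
  int_0^t (4*sin(5*s)^2/25) ds = 2*t/25 - sin(10*t)/125.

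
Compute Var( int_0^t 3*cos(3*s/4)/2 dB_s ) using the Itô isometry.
Var = 9*t/8 + 3*sin(3*t/2)/4

The Itô integral of a deterministic integrand f(s) has mean 0 because each increment f(s) * (B_{s+ds} - B_s) has mean 0. By the Itô isometry:
  Var( int_0^t f(s) dB_s ) = E[ (int_0^t f(s) dB_s)^2 ] = int_0^t f(s)^2 ds.
Here f(s) = 3*cos(3*s/4)/2, so f(s)^2 = 9*cos(3*s/4)^2/4. Integrate:
  int_0^t (9*cos(3*s/4)^2/4) ds = 9*t/8 + 3*sin(3*t/2)/4.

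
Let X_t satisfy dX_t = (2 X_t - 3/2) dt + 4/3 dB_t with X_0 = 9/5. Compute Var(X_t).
Var(X_t) = 4*exp(4*t)/9 - 4/9

The variance V(t) = Var(X_t) satisfies V'(t) = 2 a V(t) + c^2 with V(0) = 0 (drift coefficient is linear in X, diffusion is constant). With a = 2, c = 4/3, the solution is
  V(t) = (c^2 / (2 a)) * (exp(2 a t) - 1)
       = ((4/3)^2 / (2*2)) * (exp(4 t) - 1)
       = 4*exp(4*t)/9 - 4/9.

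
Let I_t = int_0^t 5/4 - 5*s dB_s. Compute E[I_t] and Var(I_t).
E[I_t] = 0; Var(I_t) = 25*t*(16*t^2 - 12*t + 3)/48

The Itô integral of a deterministic integrand f(s) has mean 0 because each increment f(s) * (B_{s+ds} - B_s) has mean 0. By the Itô isometry:
  Var( int_0^t f(s) dB_s ) = E[ (int_0^t f(s) dB_s)^2 ] = int_0^t f(s)^2 ds.
Here f(s) = 5/4 - 5*s, so f(s)^2 = 25*(4*s - 1)^2/16. Integrate:
  int_0^t (25*(4*s - 1)^2/16) ds = 25*t*(16*t^2 - 12*t + 3)/48.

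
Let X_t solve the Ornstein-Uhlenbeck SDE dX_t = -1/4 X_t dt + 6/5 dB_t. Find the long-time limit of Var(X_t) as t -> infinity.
lim Var(X_t) = 72/25

The OU SDE dX = -theta X dt + sigma dB admits the integrating factor exp(theta t): d(exp(theta t) X_t) = sigma exp(theta t) dB_t. Integrating from 0 to t gives X_t = x_0 * exp(-theta t) + sigma * int_0^t exp(-theta (t-s)) dB_s for any initial x_0. The Itô integral has variance (by the Itô isometry) sigma^2 * int_0^t exp(-2 theta (t - s)) ds = sigma^2 * (1 - exp(-2 theta t)) / (2 theta), independent of x_0.
With theta = 1/4, sigma = 6/5:
  Var(X_t) = (6/5)^2 * (1 - exp(-2*1/4 t)) / (2 * 1/4) = 72/25 - 72*exp(-t/2)/25.
As t -> infinity, exp(-2*1/4 t) -> 0, so the stationary variance is sigma^2 / (2 theta) = 72/25.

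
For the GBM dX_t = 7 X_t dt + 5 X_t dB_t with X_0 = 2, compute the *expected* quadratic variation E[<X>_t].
E[<X>_t] = 100*exp(39*t)/39 - 100/39

<X>_t = int_0^t (5 * X_s)^2 ds. Taking expectation inside the integral: E[<X>_t] = 5^2 * int_0^t E[X_s^2] ds. For GBM, E[X_s^2] = x_0^2 * exp((2 mu + sigma^2) s). Integrating:
  E[<X>_t] = 5^2 * 2^2 * (exp((2*7 + 5^2) t) - 1) / (2*7 + 5^2)
           = 5^2 * 2^2 * (exp(39 t) - 1) / 39 = 100*exp(39*t)/39 - 100/39.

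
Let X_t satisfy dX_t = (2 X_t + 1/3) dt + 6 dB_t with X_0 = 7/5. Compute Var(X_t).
Var(X_t) = 9*exp(4*t) - 9

The variance V(t) = Var(X_t) satisfies V'(t) = 2 a V(t) + c^2 with V(0) = 0 (drift coefficient is linear in X, diffusion is constant). With a = 2, c = 6, the solution is
  V(t) = (c^2 / (2 a)) * (exp(2 a t) - 1)
       = (6^2 / (2*2)) * (exp(4 t) - 1)
       = 9*exp(4*t) - 9.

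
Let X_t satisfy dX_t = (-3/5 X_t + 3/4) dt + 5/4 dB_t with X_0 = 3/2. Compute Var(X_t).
Var(X_t) = 125/96 - 125*exp(-6*t/5)/96

The variance V(t) = Var(X_t) satisfies V'(t) = 2 a V(t) + c^2 with V(0) = 0 (drift coefficient is linear in X, diffusion is constant). With a = -3/5, c = 5/4, the solution is
  V(t) = (c^2 / (2 a)) * (exp(2 a t) - 1)
       = ((5/4)^2 / (2*(-3/5))) * (exp((-6/5) t) - 1)
       = 125/96 - 125*exp(-6*t/5)/96.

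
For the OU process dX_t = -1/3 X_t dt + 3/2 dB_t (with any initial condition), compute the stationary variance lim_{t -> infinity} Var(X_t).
lim Var(X_t) = 27/8

The OU SDE dX = -theta X dt + sigma dB admits the integrating factor exp(theta t): d(exp(theta t) X_t) = sigma exp(theta t) dB_t. Integrating from 0 to t gives X_t = x_0 * exp(-theta t) + sigma * int_0^t exp(-theta (t-s)) dB_s for any initial x_0. The Itô integral has variance (by the Itô isometry) sigma^2 * int_0^t exp(-2 theta (t - s)) ds = sigma^2 * (1 - exp(-2 theta t)) / (2 theta), independent of x_0.
With theta = 1/3, sigma = 3/2:
  Var(X_t) = (3/2)^2 * (1 - exp(-2*1/3 t)) / (2 * 1/3) = 27/8 - 27*exp(-2*t/3)/8.
As t -> infinity, exp(-2*1/3 t) -> 0, so the stationary variance is sigma^2 / (2 theta) = 27/8.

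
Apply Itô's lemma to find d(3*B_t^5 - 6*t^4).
d(3*B_t^5 - 6*t^4) = (30*B_t^3 - 24*t^3) dt + (15*B_t^4) dB_t

Itô's formula for f(t, x): d f(t, B_t) = (f_t + (1/2) f_xx) dt + f_x dB_t. Compute partials of f(t, x) = -6*t^4 + 3*x^5:
  f_t(t,x)  = -24*t^3
  f_x(t,x)  = 15*x^4
  f_xx(t,x) = 60*x^3
Assemble drift = f_t + (1/2) f_xx = -24*t^3 + 30*x^3 and diffusion = f_x = 15*x^4. Substituting x = B_t:
  d(3*B_t^5 - 6*t^4) = (30*B_t^3 - 24*t^3) dt + (15*B_t^4) dB_t.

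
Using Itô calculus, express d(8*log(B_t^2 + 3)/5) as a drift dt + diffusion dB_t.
d(8*log(B_t^2 + 3)/5) = (8*(3 - B_t^2)/(5*(B_t^2 + 3)^2)) dt + (16*B_t/(5*(B_t^2 + 3))) dB_t

Itô's formula for f(B_t) gives d f(B_t) = f'(B_t) dB_t + (1/2) f''(B_t) dt. Compute derivatives of f(x) = 8*log(x^2 + 3)/5:
  f'(x)  = 16*x/(5*(x^2 + 3))
  f''(x) = 16*(3 - x^2)/(5*(x^2 + 3)^2)
Substitute x = B_t and multiply the f'' term by 1/2:
  drift     = (1/2) * (16*(3 - x^2)/(5*(x^2 + 3)^2)) evaluated at B_t = 8*(3 - B_t^2)/(5*(B_t^2 + 3)^2)
  diffusion = (16*x/(5*(x^2 + 3))) evaluated at B_t = 16*B_t/(5*(B_t^2 + 3))
Therefore d(8*log(B_t^2 + 3)/5) = (8*(3 - B_t^2)/(5*(B_t^2 + 3)^2)) dt + (16*B_t/(5*(B_t^2 + 3))) dB_t.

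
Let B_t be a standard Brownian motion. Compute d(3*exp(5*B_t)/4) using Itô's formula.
d(3*exp(5*B_t)/4) = (75*exp(5*B_t)/8) dt + (15*exp(5*B_t)/4) dB_t

Itô's formula for f(B_t) gives d f(B_t) = f'(B_t) dB_t + (1/2) f''(B_t) dt. Compute derivatives of f(x) = 3*exp(5*x)/4:
  f'(x)  = 15*exp(5*x)/4
  f''(x) = 75*exp(5*x)/4
Substitute x = B_t and multiply the f'' term by 1/2:
  drift     = (1/2) * (75*exp(5*x)/4) evaluated at B_t = 75*exp(5*B_t)/8
  diffusion = (15*exp(5*x)/4) evaluated at B_t = 15*exp(5*B_t)/4
Therefore d(3*exp(5*B_t)/4) = (75*exp(5*B_t)/8) dt + (15*exp(5*B_t)/4) dB_t.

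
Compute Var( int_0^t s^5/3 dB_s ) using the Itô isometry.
Var = t^11/99

The Itô integral of a deterministic integrand f(s) has mean 0 because each increment f(s) * (B_{s+ds} - B_s) has mean 0. By the Itô isometry:
  Var( int_0^t f(s) dB_s ) = E[ (int_0^t f(s) dB_s)^2 ] = int_0^t f(s)^2 ds.
Here f(s) = s^5/3, so f(s)^2 = s^10/9. Integrate:
  int_0^t (s^10/9) ds = t^11/99.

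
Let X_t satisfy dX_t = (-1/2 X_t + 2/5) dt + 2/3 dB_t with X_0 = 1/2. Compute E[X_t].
E[X_t] = 4/5 - 3*exp(-t/2)/10

Taking expectations and using E[dB_t] = 0, the mean m(t) = E[X_t] satisfies the ODE m'(t) = a m(t) + b with m(0) = x_0. With a = -1/2, b = 2/5, x_0 = 1/2, the solution is
  m(t) = x_0 * exp(a t) + (b/a) * (exp(a t) - 1)
       = (1/2) * exp((-1/2) t) + ((2/5)/(-1/2)) * (exp((-1/2) t) - 1)
       = 4/5 - 3*exp(-t/2)/10.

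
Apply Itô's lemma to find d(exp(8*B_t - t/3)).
d(exp(8*B_t - t/3)) = (95*exp(8*B_t - t/3)/3) dt + (8*exp(8*B_t - t/3)) dB_t

Itô's formula for f(t, x): d f(t, B_t) = (f_t + (1/2) f_xx) dt + f_x dB_t. Compute partials of f(t, x) = exp(-t/3 + 8*x):
  f_t(t,x)  = -exp(-t/3 + 8*x)/3
  f_x(t,x)  = 8*exp(-t/3 + 8*x)
  f_xx(t,x) = 64*exp(-t/3 + 8*x)
Assemble drift = f_t + (1/2) f_xx = 95*exp(-t/3 + 8*x)/3 and diffusion = f_x = 8*exp(-t/3 + 8*x). Substituting x = B_t:
  d(exp(8*B_t - t/3)) = (95*exp(8*B_t - t/3)/3) dt + (8*exp(8*B_t - t/3)) dB_t.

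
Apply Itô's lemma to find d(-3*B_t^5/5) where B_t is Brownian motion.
d(-3*B_t^5/5) = (-6*B_t^3) dt + (-3*B_t^4) dB_t

Itô's formula for f(B_t) gives d f(B_t) = f'(B_t) dB_t + (1/2) f''(B_t) dt. Compute derivatives of f(x) = -3*x^5/5:
  f'(x)  = -3*x^4
  f''(x) = -12*x^3
Substitute x = B_t and multiply the f'' term by 1/2:
  drift     = (1/2) * (-12*x^3) evaluated at B_t = -6*B_t^3
  diffusion = (-3*x^4) evaluated at B_t = -3*B_t^4
Therefore d(-3*B_t^5/5) = (-6*B_t^3) dt + (-3*B_t^4) dB_t.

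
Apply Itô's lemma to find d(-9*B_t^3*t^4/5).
d(-9*B_t^3*t^4/5) = (9*B_t*t^3*(-4*B_t^2 - 3*t)/5) dt + (-27*B_t^2*t^4/5) dB_t

Itô's formula for f(t, x): d f(t, B_t) = (f_t + (1/2) f_xx) dt + f_x dB_t. Compute partials of f(t, x) = -9*t^4*x^3/5:
  f_t(t,x)  = -36*t^3*x^3/5
  f_x(t,x)  = -27*t^4*x^2/5
  f_xx(t,x) = -54*t^4*x/5
Assemble drift = f_t + (1/2) f_xx = 9*t^3*x*(-3*t - 4*x^2)/5 and diffusion = f_x = -27*t^4*x^2/5. Substituting x = B_t:
  d(-9*B_t^3*t^4/5) = (9*B_t*t^3*(-4*B_t^2 - 3*t)/5) dt + (-27*B_t^2*t^4/5) dB_t.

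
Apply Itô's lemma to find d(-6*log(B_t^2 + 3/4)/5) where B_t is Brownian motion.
d(-6*log(B_t^2 + 3/4)/5) = (24*(4*B_t^2 - 3)/(5*(4*B_t^2 + 3)^2)) dt + (-48*B_t/(20*B_t^2 + 15)) dB_t

Itô's formula for f(B_t) gives d f(B_t) = f'(B_t) dB_t + (1/2) f''(B_t) dt. Compute derivatives of f(x) = -6*log(x^2 + 3/4)/5:
  f'(x)  = -48*x/(20*x^2 + 15)
  f''(x) = 48*(4*x^2 - 3)/(5*(4*x^2 + 3)^2)
Substitute x = B_t and multiply the f'' term by 1/2:
  drift     = (1/2) * (48*(4*x^2 - 3)/(5*(4*x^2 + 3)^2)) evaluated at B_t = 24*(4*B_t^2 - 3)/(5*(4*B_t^2 + 3)^2)
  diffusion = (-48*x/(20*x^2 + 15)) evaluated at B_t = -48*B_t/(20*B_t^2 + 15)
Therefore d(-6*log(B_t^2 + 3/4)/5) = (24*(4*B_t^2 - 3)/(5*(4*B_t^2 + 3)^2)) dt + (-48*B_t/(20*B_t^2 + 15)) dB_t.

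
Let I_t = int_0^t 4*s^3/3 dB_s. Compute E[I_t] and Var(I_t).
E[I_t] = 0; Var(I_t) = 16*t^7/63

The Itô integral of a deterministic integrand f(s) has mean 0 because each increment f(s) * (B_{s+ds} - B_s) has mean 0. By the Itô isometry:
  Var( int_0^t f(s) dB_s ) = E[ (int_0^t f(s) dB_s)^2 ] = int_0^t f(s)^2 ds.
Here f(s) = 4*s^3/3, so f(s)^2 = 16*s^6/9. Integrate:
  int_0^t (16*s^6/9) ds = 16*t^7/63.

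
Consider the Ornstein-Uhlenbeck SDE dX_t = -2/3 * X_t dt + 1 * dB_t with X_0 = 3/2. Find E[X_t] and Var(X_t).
E[X_t] = 3*exp(-2*t/3)/2; Var(X_t) = 3/4 - 3*exp(-4*t/3)/4

The OU SDE dX = -theta X dt + sigma dB admits the integrating factor exp(theta t): d(exp(theta t) X_t) = sigma exp(theta t) dB_t. Integrating from 0 to t:
  X_t = x_0 * exp(-theta t) + sigma * int_0^t exp(-theta (t-s)) dB_s.
The Itô integral has mean 0 and (by the Itô isometry) variance sigma^2 * int_0^t exp(-2 theta (t - s)) ds = sigma^2 * (1 - exp(-2 theta t)) / (2 theta).
With theta = 2/3, sigma = 1, x_0 = 3/2:
  E[X_t] = 3/2 * exp(-2/3 t) = 3*exp(-2*t/3)/2
  Var(X_t) = (1)^2 * (1 - exp(-2*2/3 t)) / (2 * 2/3) = 3/4 - 3*exp(-4*t/3)/4.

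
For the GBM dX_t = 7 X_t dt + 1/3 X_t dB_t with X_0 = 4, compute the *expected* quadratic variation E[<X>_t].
E[<X>_t] = 16*exp(127*t/9)/127 - 16/127

<X>_t = int_0^t ((1/3) * X_s)^2 ds. Taking expectation inside the integral: E[<X>_t] = (1/3)^2 * int_0^t E[X_s^2] ds. For GBM, E[X_s^2] = x_0^2 * exp((2 mu + sigma^2) s). Integrating:
  E[<X>_t] = (1/3)^2 * 4^2 * (exp((2*7 + (1/3)^2) t) - 1) / (2*7 + (1/3)^2)
           = (1/3)^2 * 4^2 * (exp((127/9) t) - 1) / (127/9) = 16*exp(127*t/9)/127 - 16/127.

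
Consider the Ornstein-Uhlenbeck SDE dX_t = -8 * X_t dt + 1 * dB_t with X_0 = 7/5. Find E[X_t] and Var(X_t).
E[X_t] = 7*exp(-8*t)/5; Var(X_t) = 1/16 - exp(-16*t)/16

The OU SDE dX = -theta X dt + sigma dB admits the integrating factor exp(theta t): d(exp(theta t) X_t) = sigma exp(theta t) dB_t. Integrating from 0 to t:
  X_t = x_0 * exp(-theta t) + sigma * int_0^t exp(-theta (t-s)) dB_s.
The Itô integral has mean 0 and (by the Itô isometry) variance sigma^2 * int_0^t exp(-2 theta (t - s)) ds = sigma^2 * (1 - exp(-2 theta t)) / (2 theta).
With theta = 8, sigma = 1, x_0 = 7/5:
  E[X_t] = 7/5 * exp(-8 t) = 7*exp(-8*t)/5
  Var(X_t) = (1)^2 * (1 - exp(-2*8 t)) / (2 * 8) = 1/16 - exp(-16*t)/16.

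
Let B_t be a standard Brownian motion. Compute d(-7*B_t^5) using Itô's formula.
d(-7*B_t^5) = (-70*B_t^3) dt + (-35*B_t^4) dB_t

Itô's formula for f(B_t) gives d f(B_t) = f'(B_t) dB_t + (1/2) f''(B_t) dt. Compute derivatives of f(x) = -7*x^5:
  f'(x)  = -35*x^4
  f''(x) = -140*x^3
Substitute x = B_t and multiply the f'' term by 1/2:
  drift     = (1/2) * (-140*x^3) evaluated at B_t = -70*B_t^3
  diffusion = (-35*x^4) evaluated at B_t = -35*B_t^4
Therefore d(-7*B_t^5) = (-70*B_t^3) dt + (-35*B_t^4) dB_t.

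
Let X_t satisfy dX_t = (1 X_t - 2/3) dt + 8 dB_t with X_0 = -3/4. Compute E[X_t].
E[X_t] = 2/3 - 17*exp(t)/12

Taking expectations and using E[dB_t] = 0, the mean m(t) = E[X_t] satisfies the ODE m'(t) = a m(t) + b with m(0) = x_0. With a = 1, b = -2/3, x_0 = -3/4, the solution is
  m(t) = x_0 * exp(a t) + (b/a) * (exp(a t) - 1)
       = (-3/4) * exp(1 t) + ((-2/3)/1) * (exp(1 t) - 1)
       = 2/3 - 17*exp(t)/12.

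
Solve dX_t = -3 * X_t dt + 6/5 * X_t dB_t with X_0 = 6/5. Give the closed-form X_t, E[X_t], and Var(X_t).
X_t = 6/5 * exp((-93/25) t + (6/5) B_t); E[X_t] = 6*exp(-3*t)/5; Var(X_t) = (36*exp(36*t/25) - 36)*exp(-6*t)/25

For GBM dX = mu X dt + sigma X dB with X_0 = x_0, apply Itô to Y = log X: dY = (mu - sigma^2/2) dt + sigma dB, so Y_t = log(x_0) + (mu - sigma^2/2) t + sigma B_t and hence X_t = x_0 * exp((mu - sigma^2/2) t + sigma B_t).
With mu = -3, sigma = 6/5, x_0 = 6/5, this gives:
  X_t = 6/5 * exp((-93/25) * t + (6/5) * B_t).
Since sigma*B_t ~ Normal(0, sigma^2 t), E[exp(sigma*B_t)] = exp(sigma^2 t / 2); so E[X_t] = x_0 * exp((mu - sigma^2/2) t) * exp(sigma^2 t / 2) = x_0 * exp(mu t) = 6*exp(-3*t)/5.
Var(X_t) = E[X_t^2] - (E[X_t])^2 = x_0^2 * exp(2 mu t) * (exp(sigma^2 t) - 1) = (36*exp(36*t/25) - 36)*exp(-6*t)/25.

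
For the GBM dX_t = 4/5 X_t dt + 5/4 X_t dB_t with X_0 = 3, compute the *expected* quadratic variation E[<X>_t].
E[<X>_t] = 1125*exp(253*t/80)/253 - 1125/253

<X>_t = int_0^t ((5/4) * X_s)^2 ds. Taking expectation inside the integral: E[<X>_t] = (5/4)^2 * int_0^t E[X_s^2] ds. For GBM, E[X_s^2] = x_0^2 * exp((2 mu + sigma^2) s). Integrating:
  E[<X>_t] = (5/4)^2 * 3^2 * (exp((2*(4/5) + (5/4)^2) t) - 1) / (2*(4/5) + (5/4)^2)
           = (5/4)^2 * 3^2 * (exp((253/80) t) - 1) / (253/80) = 1125*exp(253*t/80)/253 - 1125/253.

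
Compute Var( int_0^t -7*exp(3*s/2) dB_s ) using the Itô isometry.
Var = 49*exp(3*t)/3 - 49/3

The Itô integral of a deterministic integrand f(s) has mean 0 because each increment f(s) * (B_{s+ds} - B_s) has mean 0. By the Itô isometry:
  Var( int_0^t f(s) dB_s ) = E[ (int_0^t f(s) dB_s)^2 ] = int_0^t f(s)^2 ds.
Here f(s) = -7*exp(3*s/2), so f(s)^2 = 49*exp(3*s). Integrate:
  int_0^t (49*exp(3*s)) ds = 49*exp(3*t)/3 - 49/3.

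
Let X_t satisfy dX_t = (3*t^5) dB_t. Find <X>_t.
<X>_t = 9*t^11/11

For an Itô process dX_t = a(t) dt + b(t) dB_t, the quadratic variation is <X>_t = int_0^t b(s)^2 ds (the drift term does not contribute). Here b(s) = 3*s^5, so
  b(s)^2 = 9*s^10.
Integrating from 0 to t:
  <X>_t = int_0^t (9*s^10) ds = 9*t^11/11.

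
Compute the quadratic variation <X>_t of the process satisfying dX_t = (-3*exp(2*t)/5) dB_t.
<X>_t = 9*exp(4*t)/100 - 9/100

For an Itô process dX_t = a(t) dt + b(t) dB_t, the quadratic variation is <X>_t = int_0^t b(s)^2 ds (the drift term does not contribute). Here b(s) = -3*exp(2*s)/5, so
  b(s)^2 = 9*exp(4*s)/25.
Integrating from 0 to t:
  <X>_t = int_0^t (9*exp(4*s)/25) ds = 9*exp(4*t)/100 - 9/100.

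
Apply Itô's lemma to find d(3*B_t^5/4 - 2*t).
d(3*B_t^5/4 - 2*t) = (15*B_t^3/2 - 2) dt + (15*B_t^4/4) dB_t

Itô's formula for f(t, x): d f(t, B_t) = (f_t + (1/2) f_xx) dt + f_x dB_t. Compute partials of f(t, x) = -2*t + 3*x^5/4:
  f_t(t,x)  = -2
  f_x(t,x)  = 15*x^4/4
  f_xx(t,x) = 15*x^3
Assemble drift = f_t + (1/2) f_xx = 15*x^3/2 - 2 and diffusion = f_x = 15*x^4/4. Substituting x = B_t:
  d(3*B_t^5/4 - 2*t) = (15*B_t^3/2 - 2) dt + (15*B_t^4/4) dB_t.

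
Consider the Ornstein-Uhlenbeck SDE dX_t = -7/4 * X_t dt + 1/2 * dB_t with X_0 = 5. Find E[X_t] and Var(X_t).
E[X_t] = 5*exp(-7*t/4); Var(X_t) = 1/14 - exp(-7*t/2)/14

The OU SDE dX = -theta X dt + sigma dB admits the integrating factor exp(theta t): d(exp(theta t) X_t) = sigma exp(theta t) dB_t. Integrating from 0 to t:
  X_t = x_0 * exp(-theta t) + sigma * int_0^t exp(-theta (t-s)) dB_s.
The Itô integral has mean 0 and (by the Itô isometry) variance sigma^2 * int_0^t exp(-2 theta (t - s)) ds = sigma^2 * (1 - exp(-2 theta t)) / (2 theta).
With theta = 7/4, sigma = 1/2, x_0 = 5:
  E[X_t] = 5 * exp(-7/4 t) = 5*exp(-7*t/4)
  Var(X_t) = (1/2)^2 * (1 - exp(-2*7/4 t)) / (2 * 7/4) = 1/14 - exp(-7*t/2)/14.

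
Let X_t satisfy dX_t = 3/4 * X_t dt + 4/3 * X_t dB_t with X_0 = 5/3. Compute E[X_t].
E[X_t] = 5*exp(3*t/4)/3

For GBM dX = mu X dt + sigma X dB with X_0 = x_0, apply Itô to Y = log X: dY = (mu - sigma^2/2) dt + sigma dB, so Y_t = log(x_0) + (mu - sigma^2/2) t + sigma B_t and hence X_t = x_0 * exp((mu - sigma^2/2) t + sigma B_t).
With mu = 3/4, sigma = 4/3, x_0 = 5/3, this gives:
  X_t = 5/3 * exp((-5/36) * t + (4/3) * B_t).
Since sigma*B_t ~ Normal(0, sigma^2 t), E[exp(sigma*B_t)] = exp(sigma^2 t / 2); so E[X_t] = x_0 * exp((mu - sigma^2/2) t) * exp(sigma^2 t / 2) = x_0 * exp(mu t) = 5*exp(3*t/4)/3.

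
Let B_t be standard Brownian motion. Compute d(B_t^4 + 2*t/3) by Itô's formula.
d(B_t^4 + 2*t/3) = (6*B_t^2 + 2/3) dt + (4*B_t^3) dB_t

Itô's formula for f(t, x): d f(t, B_t) = (f_t + (1/2) f_xx) dt + f_x dB_t. Compute partials of f(t, x) = 2*t/3 + x^4:
  f_t(t,x)  = 2/3
  f_x(t,x)  = 4*x^3
  f_xx(t,x) = 12*x^2
Assemble drift = f_t + (1/2) f_xx = 6*x^2 + 2/3 and diffusion = f_x = 4*x^3. Substituting x = B_t:
  d(B_t^4 + 2*t/3) = (6*B_t^2 + 2/3) dt + (4*B_t^3) dB_t.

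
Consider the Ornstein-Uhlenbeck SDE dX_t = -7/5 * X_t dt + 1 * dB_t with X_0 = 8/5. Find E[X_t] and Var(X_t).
E[X_t] = 8*exp(-7*t/5)/5; Var(X_t) = 5/14 - 5*exp(-14*t/5)/14

The OU SDE dX = -theta X dt + sigma dB admits the integrating factor exp(theta t): d(exp(theta t) X_t) = sigma exp(theta t) dB_t. Integrating from 0 to t:
  X_t = x_0 * exp(-theta t) + sigma * int_0^t exp(-theta (t-s)) dB_s.
The Itô integral has mean 0 and (by the Itô isometry) variance sigma^2 * int_0^t exp(-2 theta (t - s)) ds = sigma^2 * (1 - exp(-2 theta t)) / (2 theta).
With theta = 7/5, sigma = 1, x_0 = 8/5:
  E[X_t] = 8/5 * exp(-7/5 t) = 8*exp(-7*t/5)/5
  Var(X_t) = (1)^2 * (1 - exp(-2*7/5 t)) / (2 * 7/5) = 5/14 - 5*exp(-14*t/5)/14.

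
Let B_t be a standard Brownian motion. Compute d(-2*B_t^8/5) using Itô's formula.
d(-2*B_t^8/5) = (-56*B_t^6/5) dt + (-16*B_t^7/5) dB_t

Itô's formula for f(B_t) gives d f(B_t) = f'(B_t) dB_t + (1/2) f''(B_t) dt. Compute derivatives of f(x) = -2*x^8/5:
  f'(x)  = -16*x^7/5
  f''(x) = -112*x^6/5
Substitute x = B_t and multiply the f'' term by 1/2:
  drift     = (1/2) * (-112*x^6/5) evaluated at B_t = -56*B_t^6/5
  diffusion = (-16*x^7/5) evaluated at B_t = -16*B_t^7/5
Therefore d(-2*B_t^8/5) = (-56*B_t^6/5) dt + (-16*B_t^7/5) dB_t.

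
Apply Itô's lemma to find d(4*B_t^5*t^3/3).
d(4*B_t^5*t^3/3) = (B_t^3*t^2*(4*B_t^2 + 40*t/3)) dt + (20*B_t^4*t^3/3) dB_t

Itô's formula for f(t, x): d f(t, B_t) = (f_t + (1/2) f_xx) dt + f_x dB_t. Compute partials of f(t, x) = 4*t^3*x^5/3:
  f_t(t,x)  = 4*t^2*x^5
  f_x(t,x)  = 20*t^3*x^4/3
  f_xx(t,x) = 80*t^3*x^3/3
Assemble drift = f_t + (1/2) f_xx = t^2*x^3*(40*t/3 + 4*x^2) and diffusion = f_x = 20*t^3*x^4/3. Substituting x = B_t:
  d(4*B_t^5*t^3/3) = (B_t^3*t^2*(4*B_t^2 + 40*t/3)) dt + (20*B_t^4*t^3/3) dB_t.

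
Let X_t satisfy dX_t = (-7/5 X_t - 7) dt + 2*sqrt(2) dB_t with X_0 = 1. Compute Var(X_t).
Var(X_t) = 20/7 - 20*exp(-14*t/5)/7

The variance V(t) = Var(X_t) satisfies V'(t) = 2 a V(t) + c^2 with V(0) = 0 (drift coefficient is linear in X, diffusion is constant). With a = -7/5, c = 2*sqrt(2), the solution is
  V(t) = (c^2 / (2 a)) * (exp(2 a t) - 1)
       = ((2*sqrt(2))^2 / (2*(-7/5))) * (exp((-14/5) t) - 1)
       = 20/7 - 20*exp(-14*t/5)/7.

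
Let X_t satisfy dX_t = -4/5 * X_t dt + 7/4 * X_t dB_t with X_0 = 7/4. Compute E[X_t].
E[X_t] = 7*exp(-4*t/5)/4

For GBM dX = mu X dt + sigma X dB with X_0 = x_0, apply Itô to Y = log X: dY = (mu - sigma^2/2) dt + sigma dB, so Y_t = log(x_0) + (mu - sigma^2/2) t + sigma B_t and hence X_t = x_0 * exp((mu - sigma^2/2) t + sigma B_t).
With mu = -4/5, sigma = 7/4, x_0 = 7/4, this gives:
  X_t = 7/4 * exp((-373/160) * t + (7/4) * B_t).
Since sigma*B_t ~ Normal(0, sigma^2 t), E[exp(sigma*B_t)] = exp(sigma^2 t / 2); so E[X_t] = x_0 * exp((mu - sigma^2/2) t) * exp(sigma^2 t / 2) = x_0 * exp(mu t) = 7*exp(-4*t/5)/4.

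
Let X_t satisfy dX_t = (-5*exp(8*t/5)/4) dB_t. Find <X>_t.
<X>_t = 125*exp(16*t/5)/256 - 125/256

For an Itô process dX_t = a(t) dt + b(t) dB_t, the quadratic variation is <X>_t = int_0^t b(s)^2 ds (the drift term does not contribute). Here b(s) = -5*exp(8*s/5)/4, so
  b(s)^2 = 25*exp(16*s/5)/16.
Integrating from 0 to t:
  <X>_t = int_0^t (25*exp(16*s/5)/16) ds = 125*exp(16*t/5)/256 - 125/256.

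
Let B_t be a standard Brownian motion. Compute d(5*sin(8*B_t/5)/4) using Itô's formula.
d(5*sin(8*B_t/5)/4) = (-8*sin(8*B_t/5)/5) dt + (2*cos(8*B_t/5)) dB_t

Itô's formula for f(B_t) gives d f(B_t) = f'(B_t) dB_t + (1/2) f''(B_t) dt. Compute derivatives of f(x) = 5*sin(8*x/5)/4:
  f'(x)  = 2*cos(8*x/5)
  f''(x) = -16*sin(8*x/5)/5
Substitute x = B_t and multiply the f'' term by 1/2:
  drift     = (1/2) * (-16*sin(8*x/5)/5) evaluated at B_t = -8*sin(8*B_t/5)/5
  diffusion = (2*cos(8*x/5)) evaluated at B_t = 2*cos(8*B_t/5)
Therefore d(5*sin(8*B_t/5)/4) = (-8*sin(8*B_t/5)/5) dt + (2*cos(8*B_t/5)) dB_t.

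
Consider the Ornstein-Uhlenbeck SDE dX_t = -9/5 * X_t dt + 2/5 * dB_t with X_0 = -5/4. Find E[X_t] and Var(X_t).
E[X_t] = -5*exp(-9*t/5)/4; Var(X_t) = 2/45 - 2*exp(-18*t/5)/45

The OU SDE dX = -theta X dt + sigma dB admits the integrating factor exp(theta t): d(exp(theta t) X_t) = sigma exp(theta t) dB_t. Integrating from 0 to t:
  X_t = x_0 * exp(-theta t) + sigma * int_0^t exp(-theta (t-s)) dB_s.
The Itô integral has mean 0 and (by the Itô isometry) variance sigma^2 * int_0^t exp(-2 theta (t - s)) ds = sigma^2 * (1 - exp(-2 theta t)) / (2 theta).
With theta = 9/5, sigma = 2/5, x_0 = -5/4:
  E[X_t] = -5/4 * exp(-9/5 t) = -5*exp(-9*t/5)/4
  Var(X_t) = (2/5)^2 * (1 - exp(-2*9/5 t)) / (2 * 9/5) = 2/45 - 2*exp(-18*t/5)/45.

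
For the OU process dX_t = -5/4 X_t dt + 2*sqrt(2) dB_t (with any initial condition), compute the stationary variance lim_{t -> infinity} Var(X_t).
lim Var(X_t) = 16/5

The OU SDE dX = -theta X dt + sigma dB admits the integrating factor exp(theta t): d(exp(theta t) X_t) = sigma exp(theta t) dB_t. Integrating from 0 to t gives X_t = x_0 * exp(-theta t) + sigma * int_0^t exp(-theta (t-s)) dB_s for any initial x_0. The Itô integral has variance (by the Itô isometry) sigma^2 * int_0^t exp(-2 theta (t - s)) ds = sigma^2 * (1 - exp(-2 theta t)) / (2 theta), independent of x_0.
With theta = 5/4, sigma = 2*sqrt(2):
  Var(X_t) = (2*sqrt(2))^2 * (1 - exp(-2*5/4 t)) / (2 * 5/4) = 16/5 - 16*exp(-5*t/2)/5.
As t -> infinity, exp(-2*5/4 t) -> 0, so the stationary variance is sigma^2 / (2 theta) = 16/5.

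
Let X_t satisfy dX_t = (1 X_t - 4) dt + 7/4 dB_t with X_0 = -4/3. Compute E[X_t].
E[X_t] = 4 - 16*exp(t)/3

Taking expectations and using E[dB_t] = 0, the mean m(t) = E[X_t] satisfies the ODE m'(t) = a m(t) + b with m(0) = x_0. With a = 1, b = -4, x_0 = -4/3, the solution is
  m(t) = x_0 * exp(a t) + (b/a) * (exp(a t) - 1)
       = (-4/3) * exp(1 t) + ((-4)/1) * (exp(1 t) - 1)
       = 4 - 16*exp(t)/3.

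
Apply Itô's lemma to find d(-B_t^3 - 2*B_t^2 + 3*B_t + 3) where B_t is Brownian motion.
d(-B_t^3 - 2*B_t^2 + 3*B_t + 3) = (-3*B_t - 2) dt + (-3*B_t^2 - 4*B_t + 3) dB_t

Itô's formula for f(B_t) gives d f(B_t) = f'(B_t) dB_t + (1/2) f''(B_t) dt. Compute derivatives of f(x) = -x^3 - 2*x^2 + 3*x + 3:
  f'(x)  = -3*x^2 - 4*x + 3
  f''(x) = -6*x - 4
Substitute x = B_t and multiply the f'' term by 1/2:
  drift     = (1/2) * (-6*x - 4) evaluated at B_t = -3*B_t - 2
  diffusion = (-3*x^2 - 4*x + 3) evaluated at B_t = -3*B_t^2 - 4*B_t + 3
Therefore d(-B_t^3 - 2*B_t^2 + 3*B_t + 3) = (-3*B_t - 2) dt + (-3*B_t^2 - 4*B_t + 3) dB_t.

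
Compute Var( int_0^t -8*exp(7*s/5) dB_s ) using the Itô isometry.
Var = 160*exp(14*t/5)/7 - 160/7

The Itô integral of a deterministic integrand f(s) has mean 0 because each increment f(s) * (B_{s+ds} - B_s) has mean 0. By the Itô isometry:
  Var( int_0^t f(s) dB_s ) = E[ (int_0^t f(s) dB_s)^2 ] = int_0^t f(s)^2 ds.
Here f(s) = -8*exp(7*s/5), so f(s)^2 = 64*exp(14*s/5). Integrate:
  int_0^t (64*exp(14*s/5)) ds = 160*exp(14*t/5)/7 - 160/7.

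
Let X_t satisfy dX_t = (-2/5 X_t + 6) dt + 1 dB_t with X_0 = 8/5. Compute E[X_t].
E[X_t] = 15 - 67*exp(-2*t/5)/5

Taking expectations and using E[dB_t] = 0, the mean m(t) = E[X_t] satisfies the ODE m'(t) = a m(t) + b with m(0) = x_0. With a = -2/5, b = 6, x_0 = 8/5, the solution is
  m(t) = x_0 * exp(a t) + (b/a) * (exp(a t) - 1)
       = (8/5) * exp((-2/5) t) + (6/(-2/5)) * (exp((-2/5) t) - 1)
       = 15 - 67*exp(-2*t/5)/5.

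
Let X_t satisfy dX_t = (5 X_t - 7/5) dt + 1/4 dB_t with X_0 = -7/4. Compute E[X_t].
E[X_t] = 7/25 - 203*exp(5*t)/100

Taking expectations and using E[dB_t] = 0, the mean m(t) = E[X_t] satisfies the ODE m'(t) = a m(t) + b with m(0) = x_0. With a = 5, b = -7/5, x_0 = -7/4, the solution is
  m(t) = x_0 * exp(a t) + (b/a) * (exp(a t) - 1)
       = (-7/4) * exp(5 t) + ((-7/5)/5) * (exp(5 t) - 1)
       = 7/25 - 203*exp(5*t)/100.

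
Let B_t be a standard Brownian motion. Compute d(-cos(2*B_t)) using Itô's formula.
d(-cos(2*B_t)) = (2*cos(2*B_t)) dt + (2*sin(2*B_t)) dB_t

Itô's formula for f(B_t) gives d f(B_t) = f'(B_t) dB_t + (1/2) f''(B_t) dt. Compute derivatives of f(x) = -cos(2*x):
  f'(x)  = 2*sin(2*x)
  f''(x) = 4*cos(2*x)
Substitute x = B_t and multiply the f'' term by 1/2:
  drift     = (1/2) * (4*cos(2*x)) evaluated at B_t = 2*cos(2*B_t)
  diffusion = (2*sin(2*x)) evaluated at B_t = 2*sin(2*B_t)
Therefore d(-cos(2*B_t)) = (2*cos(2*B_t)) dt + (2*sin(2*B_t)) dB_t.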